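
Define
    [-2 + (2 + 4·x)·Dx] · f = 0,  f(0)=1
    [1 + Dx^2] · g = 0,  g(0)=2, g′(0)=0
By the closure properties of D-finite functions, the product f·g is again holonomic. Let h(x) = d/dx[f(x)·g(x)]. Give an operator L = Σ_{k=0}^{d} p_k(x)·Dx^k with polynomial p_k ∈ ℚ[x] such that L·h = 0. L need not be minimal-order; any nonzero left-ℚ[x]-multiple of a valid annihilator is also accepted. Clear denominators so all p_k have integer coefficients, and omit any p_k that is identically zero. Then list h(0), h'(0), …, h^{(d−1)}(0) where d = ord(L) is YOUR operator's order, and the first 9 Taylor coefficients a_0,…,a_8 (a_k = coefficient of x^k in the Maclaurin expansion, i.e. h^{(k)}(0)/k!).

f: a_k = 1, 1, -1/2, 1/2, -5/8, 7/8, -21/16, 33/16, -429/128, …
g: a_k = 2, 0, -1, 0, 1/12, 0, -1/360, 0, 1/20160, …
f·g: L₀ = L_f ⊗_s L_g, ord ≤ 1·2.
h=h₀': d/dx-closure on L₀ ⇒ L.
L = (2 + 12·x + 16·x^2 + 8·x^3 + 4·x^4) + (1 - 6·x^2 - 4·x^3)·Dx + (1 + 5·x + 9·x^2 + 8·x^3 + 4·x^4)·Dx^2  (order 2).
h: a_k = 2, -4, 0, -8/3, 20/3, -184/15, 1036/45, -13712/315, 2892/35, …
ICs: h(0) = 2, h′(0) = -4.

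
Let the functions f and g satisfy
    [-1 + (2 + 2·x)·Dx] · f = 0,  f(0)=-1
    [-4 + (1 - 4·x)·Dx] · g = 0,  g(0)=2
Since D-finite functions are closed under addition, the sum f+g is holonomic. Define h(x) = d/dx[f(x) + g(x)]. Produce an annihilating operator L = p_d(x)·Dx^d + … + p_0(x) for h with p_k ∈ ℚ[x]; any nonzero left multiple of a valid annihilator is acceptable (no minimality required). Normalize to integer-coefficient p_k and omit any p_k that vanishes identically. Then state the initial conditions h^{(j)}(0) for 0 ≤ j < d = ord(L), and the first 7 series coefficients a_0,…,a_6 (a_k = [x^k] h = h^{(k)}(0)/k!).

f: a_k = -1, -1/2, 1/8, -1/16, 5/128, -7/256, 21/1024, …
g: a_k = 2, 8, 32, 128, 512, 2048, 8192, …
f+g: L₀ = lclm(L_f,L_g), ord ≤ 1+1.
Differentiate: ansatz ord ≤ ord L₀ ⇒ L.
L = (-216 - 96·x) + (-381 - 792·x - 336·x^2)·Dx + (34 - 78·x - 208·x^2 - 96·x^3)·Dx^2  (order 2).
h: a_k = 15/2, 257/4, 6141/16, 65541/32, 2621405/256, 25165887/512, 469761817/2048, …
ICs: h(0) = 15/2, h′(0) = 257/4.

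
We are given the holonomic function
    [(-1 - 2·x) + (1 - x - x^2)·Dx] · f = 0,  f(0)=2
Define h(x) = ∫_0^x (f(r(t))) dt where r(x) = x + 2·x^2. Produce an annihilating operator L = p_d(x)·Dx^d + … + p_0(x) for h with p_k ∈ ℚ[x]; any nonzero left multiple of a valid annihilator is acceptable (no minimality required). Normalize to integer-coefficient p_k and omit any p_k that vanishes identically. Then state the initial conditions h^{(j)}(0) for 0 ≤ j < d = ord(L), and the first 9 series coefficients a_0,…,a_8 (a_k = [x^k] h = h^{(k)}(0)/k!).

L = (1 + 6·x + 12·x^2 + 16·x^3)·Dx + (-1 + x + 3·x^2 + 4·x^3 + 4·x^4)·Dx^2  (order 2).
h: a_k = 0, 2, 1, 8/3, 11/2, 62/5, 28, 474/7, 657/4, …
ICs: h(0) = 0, h′(0) = 2.

f: a_k = 2, 2, 4, 6, 10, 16, 26, 42, 68, …
L₀ from L_f via x↦r, Dx↦r'^{-1}Dx.
h=∫₀ˣh₀: take L = L₀·Dx.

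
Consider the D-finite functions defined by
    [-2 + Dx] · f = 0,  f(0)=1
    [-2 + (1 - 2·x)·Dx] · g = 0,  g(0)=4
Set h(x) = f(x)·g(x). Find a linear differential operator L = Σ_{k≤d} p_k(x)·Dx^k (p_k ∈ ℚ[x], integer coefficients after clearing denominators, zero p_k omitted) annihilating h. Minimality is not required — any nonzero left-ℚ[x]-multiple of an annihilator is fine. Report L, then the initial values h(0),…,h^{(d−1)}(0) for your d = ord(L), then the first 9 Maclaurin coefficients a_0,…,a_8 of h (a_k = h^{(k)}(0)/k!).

f: a_k = 1, 2, 2, 4/3, 2/3, 4/15, 4/45, 8/315, 2/315, …
g: a_k = 4, 8, 16, 32, 64, 128, 256, 512, 1024, …
f·g: L₀ = L_f ⊗_s L_g, ord ≤ 1·1.
L = (4 - 4·x) + (-1 + 2·x)·Dx  (order 1).
h: a_k = 4, 16, 40, 256/3, 520/3, 5216/15, 31312/45, 87680/63, 876808/315, …
ICs: h(0) = 4.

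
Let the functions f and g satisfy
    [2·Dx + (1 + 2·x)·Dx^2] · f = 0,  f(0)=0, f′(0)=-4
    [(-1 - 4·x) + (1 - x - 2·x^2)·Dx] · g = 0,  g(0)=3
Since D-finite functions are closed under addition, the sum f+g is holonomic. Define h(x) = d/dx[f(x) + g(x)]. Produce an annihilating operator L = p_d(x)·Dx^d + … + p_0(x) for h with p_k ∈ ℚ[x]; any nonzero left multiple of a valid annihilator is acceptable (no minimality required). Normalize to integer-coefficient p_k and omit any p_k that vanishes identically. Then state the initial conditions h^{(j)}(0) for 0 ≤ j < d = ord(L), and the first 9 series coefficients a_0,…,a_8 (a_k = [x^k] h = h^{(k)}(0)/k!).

L = (-54 - 228·x - 432·x^2 - 288·x^3 - 192·x^4) + (-11 - 124·x - 464·x^2 - 704·x^3 - 592·x^4 - 320·x^5)·Dx + (4 + 19·x + 17·x^2 - 42·x^3 - 116·x^4 - 136·x^5 - 64·x^6)·Dx^2  (order 2).
h: a_k = -1, 26, 29, 164, 251, 902, 1529, 4616, 8183, …
ICs: h(0) = -1, h′(0) = 26.

f: a_k = 0, -4, 4, -16/3, 8, -64/5, 64/3, -256/7, 64, …
g: a_k = 3, 3, 9, 15, 33, 63, 129, 255, 513, …
L₀ := lclm(L_f,L_g); ord L₀ ≤ 2+1.
Derive L from L₀ (diff closure).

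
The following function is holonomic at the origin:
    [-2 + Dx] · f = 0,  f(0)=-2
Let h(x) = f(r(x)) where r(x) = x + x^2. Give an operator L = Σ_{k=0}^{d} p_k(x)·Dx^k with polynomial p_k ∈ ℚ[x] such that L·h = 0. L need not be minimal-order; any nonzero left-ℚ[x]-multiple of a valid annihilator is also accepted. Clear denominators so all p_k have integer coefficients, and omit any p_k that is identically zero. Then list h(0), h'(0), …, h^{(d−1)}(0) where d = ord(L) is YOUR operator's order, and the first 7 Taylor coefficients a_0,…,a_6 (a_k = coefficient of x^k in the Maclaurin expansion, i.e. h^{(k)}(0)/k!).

L = (-2 - 4·x) + Dx  (order 1).
h: a_k = -2, -4, -8, -32/3, -40/3, -208/15, -608/45, …
ICs: h(0) = -2.

f: a_k = -2, -4, -4, -8/3, -4/3, -8/15, -8/45, …
Substitute x→r, Dx→(1/r')Dx; clear ⇒ L₀.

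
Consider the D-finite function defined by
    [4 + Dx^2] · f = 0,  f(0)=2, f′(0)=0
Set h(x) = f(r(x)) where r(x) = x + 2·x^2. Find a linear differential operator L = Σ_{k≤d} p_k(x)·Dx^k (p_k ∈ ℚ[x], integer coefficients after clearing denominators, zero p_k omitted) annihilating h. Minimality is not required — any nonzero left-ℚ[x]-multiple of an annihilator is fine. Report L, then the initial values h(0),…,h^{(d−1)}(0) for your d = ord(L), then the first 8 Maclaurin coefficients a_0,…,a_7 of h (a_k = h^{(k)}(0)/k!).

f: a_k = 2, 0, -4, 0, 4/3, 0, -8/45, 0, …
L₀ from L_f via x↦r, Dx↦r'^{-1}Dx.
L = (4 + 48·x + 192·x^2 + 256·x^3) - 4·Dx + (1 + 4·x)·Dx^2  (order 2).
h: a_k = 2, 0, -4, -16, -44/3, 32/3, 1432/45, 608/15, …
ICs: h(0) = 2, h′(0) = 0.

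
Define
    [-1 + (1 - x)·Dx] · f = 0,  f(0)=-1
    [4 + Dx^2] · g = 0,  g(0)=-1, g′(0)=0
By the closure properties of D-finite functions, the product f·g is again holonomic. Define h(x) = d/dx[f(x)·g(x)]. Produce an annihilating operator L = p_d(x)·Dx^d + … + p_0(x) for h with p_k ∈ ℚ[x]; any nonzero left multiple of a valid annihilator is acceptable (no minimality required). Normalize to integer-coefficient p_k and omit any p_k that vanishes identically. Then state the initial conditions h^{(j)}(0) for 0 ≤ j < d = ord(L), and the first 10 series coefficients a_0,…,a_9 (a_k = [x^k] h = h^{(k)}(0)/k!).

f: a_k = -1, -1, -1, -1, -1, -1, -1, -1, -1, -1, …
g: a_k = -1, 0, 2, 0, -2/3, 0, 4/45, 0, -2/315, 0, …
h₀=f·g: eliminate ⇒ L₀, order ≤ 1·2.
Differentiate: ansatz ord ≤ ord L₀ ⇒ L.
L = (2 - 8·x + 4·x^2) + (-2 + 2·x)·Dx + (1 - 2·x + x^2)·Dx^2  (order 2).
h: a_k = 1, -2, -3, -4/3, -5/3, -38/15, -133/45, -1048/315, -131/35, -11798/2835, …
ICs: h(0) = 1, h′(0) = -2.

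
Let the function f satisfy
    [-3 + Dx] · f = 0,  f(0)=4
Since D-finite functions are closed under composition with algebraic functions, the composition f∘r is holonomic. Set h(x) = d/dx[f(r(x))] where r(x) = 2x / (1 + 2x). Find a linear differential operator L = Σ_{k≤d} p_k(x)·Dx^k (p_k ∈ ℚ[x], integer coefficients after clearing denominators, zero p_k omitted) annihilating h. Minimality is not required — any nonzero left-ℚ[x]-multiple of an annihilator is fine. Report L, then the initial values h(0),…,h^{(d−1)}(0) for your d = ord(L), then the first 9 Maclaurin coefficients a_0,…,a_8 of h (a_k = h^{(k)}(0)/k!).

f: a_k = 4, 12, 18, 18, 27/2, 81/10, 81/20, 243/140, 729/1120, …
L₀ from L_f via x↦r, Dx↦r'^{-1}Dx.
h=h₀': d/dx-closure on L₀ ⇒ L.
L = (2 - 8·x) + (-1 - 4·x - 4·x^2)·Dx  (order 1).
h: a_k = 24, 48, -144, 96, 336, -6624/5, 13152/5, -103872/35, -30672/35, …
ICs: h(0) = 24.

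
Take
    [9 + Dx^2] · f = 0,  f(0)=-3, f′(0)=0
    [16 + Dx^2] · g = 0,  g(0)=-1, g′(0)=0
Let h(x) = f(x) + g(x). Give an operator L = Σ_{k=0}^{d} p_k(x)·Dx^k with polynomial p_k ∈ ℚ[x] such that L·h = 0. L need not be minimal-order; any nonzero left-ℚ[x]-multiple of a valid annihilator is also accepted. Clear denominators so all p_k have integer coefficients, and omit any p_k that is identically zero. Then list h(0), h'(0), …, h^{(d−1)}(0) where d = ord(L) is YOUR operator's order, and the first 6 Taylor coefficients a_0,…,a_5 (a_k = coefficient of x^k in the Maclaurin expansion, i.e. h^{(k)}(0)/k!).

L = 144 + 25·Dx^2 + Dx^4  (order 4).
h: a_k = -4, 0, 43/2, 0, -499/24, 0, …
ICs: h(0) = -4, h′(0) = 0, h′′(0) = 43, h′′′(0) = 0.

f: a_k = -3, 0, 27/2, 0, -81/8, 0, …
g: a_k = -1, 0, 8, 0, -32/3, 0, …
f+g: L₀ = lclm(L_f,L_g), ord ≤ 2+2.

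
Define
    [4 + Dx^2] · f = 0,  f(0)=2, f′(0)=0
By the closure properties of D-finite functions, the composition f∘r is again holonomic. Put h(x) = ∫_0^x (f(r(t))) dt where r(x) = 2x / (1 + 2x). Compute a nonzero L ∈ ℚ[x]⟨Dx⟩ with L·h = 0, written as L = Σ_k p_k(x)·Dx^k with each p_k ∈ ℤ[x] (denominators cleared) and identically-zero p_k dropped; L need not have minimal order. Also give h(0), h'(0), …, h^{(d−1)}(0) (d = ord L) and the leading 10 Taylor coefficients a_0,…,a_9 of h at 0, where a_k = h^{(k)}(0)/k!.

f: a_k = 2, 0, -4, 0, 4/3, 0, -8/45, 0, 4/315, 0, …
Substitute x→r, Dx→(1/r')Dx; clear ⇒ L₀.
Integrate: L := L₀·Dx.
L = 16·Dx + (4 + 24·x + 48·x^2 + 32·x^3)·Dx^2 + (1 + 8·x + 24·x^2 + 32·x^3 + 16·x^4)·Dx^3  (order 3).
h: a_k = 0, 2, 0, -16/3, 16, -512/15, 512/9, -2816/45, -128/5, 1205248/2835, …
ICs: h(0) = 0, h′(0) = 2, h′′(0) = 0.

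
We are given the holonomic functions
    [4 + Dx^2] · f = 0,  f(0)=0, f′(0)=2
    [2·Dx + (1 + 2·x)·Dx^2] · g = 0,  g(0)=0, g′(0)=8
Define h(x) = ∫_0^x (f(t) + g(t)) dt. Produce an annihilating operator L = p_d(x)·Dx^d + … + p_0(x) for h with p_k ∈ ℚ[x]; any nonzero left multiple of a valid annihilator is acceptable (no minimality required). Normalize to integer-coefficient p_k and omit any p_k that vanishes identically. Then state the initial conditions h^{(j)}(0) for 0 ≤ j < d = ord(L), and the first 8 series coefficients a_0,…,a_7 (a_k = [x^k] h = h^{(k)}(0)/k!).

L = (56 + 32·x + 32·x^2)·Dx^2 + (12 + 40·x + 48·x^2 + 32·x^3)·Dx^3 + (14 + 8·x + 8·x^2)·Dx^4 + (3 + 10·x + 12·x^2 + 8·x^3)·Dx^5  (order 5).
h: a_k = 0, 0, 5, -8/3, 7/3, -16/5, 194/45, -128/21, …
ICs: h(0) = 0, h′(0) = 0, h′′(0) = 10, h′′′(0) = -16, h′′′′(0) = 56.

f: a_k = 0, 2, 0, -4/3, 0, 4/15, 0, -8/315, …
g: a_k = 0, 8, -8, 32/3, -16, 128/5, -128/3, 512/7, …
h₀=f+g: left-lcm gives L₀, ord ≤ 4.
h=∫h₀ ⇒ L = L₀·Dx.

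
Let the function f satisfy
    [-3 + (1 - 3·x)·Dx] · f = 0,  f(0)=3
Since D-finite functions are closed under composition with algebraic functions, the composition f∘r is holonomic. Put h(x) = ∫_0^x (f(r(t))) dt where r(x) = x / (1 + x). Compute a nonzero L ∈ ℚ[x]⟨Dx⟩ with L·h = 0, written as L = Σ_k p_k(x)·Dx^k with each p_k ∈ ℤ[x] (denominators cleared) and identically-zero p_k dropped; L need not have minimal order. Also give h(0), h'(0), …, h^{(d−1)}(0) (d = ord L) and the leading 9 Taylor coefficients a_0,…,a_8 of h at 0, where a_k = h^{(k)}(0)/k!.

f: a_k = 3, 9, 27, 81, 243, 729, 2187, 6561, 19683, …
Change of var in L_f (x↦r) gives L₀.
h=∫h₀ ⇒ L = L₀·Dx.
L = 3·Dx + (-1 + x + 2·x^2)·Dx^2  (order 2).
h: a_k = 0, 3, 9/2, 6, 9, 72/5, 24, 288/7, 72, …
ICs: h(0) = 0, h′(0) = 3.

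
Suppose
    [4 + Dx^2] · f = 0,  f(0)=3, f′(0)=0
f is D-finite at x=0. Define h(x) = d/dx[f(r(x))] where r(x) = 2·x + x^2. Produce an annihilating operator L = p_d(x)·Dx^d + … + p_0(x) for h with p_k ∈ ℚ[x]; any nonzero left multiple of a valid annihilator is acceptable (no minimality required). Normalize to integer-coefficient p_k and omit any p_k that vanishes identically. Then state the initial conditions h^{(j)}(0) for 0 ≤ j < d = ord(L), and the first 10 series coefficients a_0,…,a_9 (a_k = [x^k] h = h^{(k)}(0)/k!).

f: a_k = 3, 0, -6, 0, 2, 0, -4/15, 0, 2/105, 0, …
Change of var in L_f (x↦r) gives L₀.
h₀' ⇒ L via d/dx closure of L₀.
L = (19 + 64·x + 96·x^2 + 64·x^3 + 16·x^4) + (-3 - 3·x)·Dx + (1 + 2·x + x^2)·Dx^2  (order 2).
h: a_k = 0, -48, -72, 104, 320, 928/5, -1232/5, -47984/105, -7296/35, 163168/945, …
ICs: h(0) = 0, h′(0) = -48.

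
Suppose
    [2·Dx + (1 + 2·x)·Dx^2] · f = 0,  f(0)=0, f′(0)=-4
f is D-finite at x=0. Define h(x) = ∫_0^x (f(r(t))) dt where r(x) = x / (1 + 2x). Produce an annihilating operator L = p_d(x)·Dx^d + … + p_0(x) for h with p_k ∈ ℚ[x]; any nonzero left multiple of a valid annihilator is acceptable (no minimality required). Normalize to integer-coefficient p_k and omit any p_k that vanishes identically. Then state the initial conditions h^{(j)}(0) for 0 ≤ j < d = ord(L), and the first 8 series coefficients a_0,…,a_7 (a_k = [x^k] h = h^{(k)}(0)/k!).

L = (6 + 16·x)·Dx^2 + (1 + 6·x + 8·x^2)·Dx^3  (order 3).
h: a_k = 0, 0, -2, 4, -28/3, 24, -992/15, 192, …
ICs: h(0) = 0, h′(0) = 0, h′′(0) = -4.

f: a_k = 0, -4, 4, -16/3, 8, -64/5, 64/3, -256/7, …
Change of var in L_f (x↦r) gives L₀.
h=∫₀ˣh₀: take L = L₀·Dx.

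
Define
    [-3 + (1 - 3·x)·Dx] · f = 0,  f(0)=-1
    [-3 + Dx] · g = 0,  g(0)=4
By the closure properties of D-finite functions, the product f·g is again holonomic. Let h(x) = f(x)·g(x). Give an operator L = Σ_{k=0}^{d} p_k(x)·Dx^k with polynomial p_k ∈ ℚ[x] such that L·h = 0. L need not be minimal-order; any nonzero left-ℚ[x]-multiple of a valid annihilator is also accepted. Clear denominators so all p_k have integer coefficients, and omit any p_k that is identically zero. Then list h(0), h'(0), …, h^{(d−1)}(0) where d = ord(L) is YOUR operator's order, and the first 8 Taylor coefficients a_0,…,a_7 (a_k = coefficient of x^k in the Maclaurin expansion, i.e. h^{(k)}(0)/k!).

f: a_k = -1, -3, -9, -27, -81, -243, -729, -2187, …
g: a_k = 4, 12, 18, 18, 27/2, 81/10, 81/20, 243/140, …
Product ⇒ symmetric product L₀, ord ≤ 1.
L = (6 - 9·x) + (-1 + 3·x)·Dx  (order 1).
h: a_k = -4, -24, -90, -288, -1755/2, -13203/5, -158517/20, -166455/7, …
ICs: h(0) = -4.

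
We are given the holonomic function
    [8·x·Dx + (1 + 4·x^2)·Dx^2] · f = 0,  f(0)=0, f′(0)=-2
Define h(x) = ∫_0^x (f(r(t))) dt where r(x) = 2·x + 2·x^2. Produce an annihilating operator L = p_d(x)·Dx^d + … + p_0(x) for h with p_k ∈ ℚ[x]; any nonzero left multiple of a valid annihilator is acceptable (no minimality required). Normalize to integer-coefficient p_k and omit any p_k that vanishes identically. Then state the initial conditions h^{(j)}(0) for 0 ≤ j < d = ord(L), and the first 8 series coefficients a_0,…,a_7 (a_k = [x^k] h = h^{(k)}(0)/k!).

f: a_k = 0, -2, 0, 8/3, 0, -32/5, 0, 128/7, …
L₀ from L_f via x↦r, Dx↦r'^{-1}Dx.
∫: right-multiply L₀ by Dx.
L = (-2 + 32·x + 128·x^2 + 192·x^3 + 96·x^4)·Dx^2 + (1 + 2·x + 16·x^2 + 64·x^3 + 80·x^4 + 32·x^5)·Dx^3  (order 3).
h: a_k = 0, 0, -2, -4/3, 16/3, 64/5, -352/15, -3008/21, …
ICs: h(0) = 0, h′(0) = 0, h′′(0) = -4.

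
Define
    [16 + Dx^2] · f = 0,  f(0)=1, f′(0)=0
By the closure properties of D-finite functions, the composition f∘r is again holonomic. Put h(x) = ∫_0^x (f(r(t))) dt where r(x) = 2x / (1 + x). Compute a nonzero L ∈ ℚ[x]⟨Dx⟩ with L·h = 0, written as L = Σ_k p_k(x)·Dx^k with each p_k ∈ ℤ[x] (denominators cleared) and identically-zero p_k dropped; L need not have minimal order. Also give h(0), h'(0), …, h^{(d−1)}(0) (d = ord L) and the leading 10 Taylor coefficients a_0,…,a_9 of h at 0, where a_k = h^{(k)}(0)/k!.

L = 64·Dx + (2 + 6·x + 6·x^2 + 2·x^3)·Dx^2 + (1 + 4·x + 6·x^2 + 4·x^3 + x^4)·Dx^3  (order 3).
h: a_k = 0, 1, 0, -32/3, 16, 224/15, -832/9, 53216/315, -648/5, -466336/2835, …
ICs: h(0) = 0, h′(0) = 1, h′′(0) = 0.

f: a_k = 1, 0, -8, 0, 32/3, 0, -256/45, 0, 512/315, 0, …
Substitute x→r, Dx→(1/r')Dx; clear ⇒ L₀.
Integrate: L := L₀·Dx.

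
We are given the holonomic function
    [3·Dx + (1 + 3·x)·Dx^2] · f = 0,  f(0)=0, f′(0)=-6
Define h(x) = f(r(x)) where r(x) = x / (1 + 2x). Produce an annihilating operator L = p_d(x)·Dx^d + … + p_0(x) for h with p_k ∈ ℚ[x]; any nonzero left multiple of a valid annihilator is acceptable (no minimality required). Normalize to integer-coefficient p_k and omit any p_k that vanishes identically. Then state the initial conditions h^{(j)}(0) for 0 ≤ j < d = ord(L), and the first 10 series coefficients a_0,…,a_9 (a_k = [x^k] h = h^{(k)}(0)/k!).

L = (7 + 20·x)·Dx + (1 + 7·x + 10·x^2)·Dx^2  (order 2).
h: a_k = 0, -6, 21, -78, 609/2, -6186/5, 5187, -155994/7, 390369/4, -433914, …
ICs: h(0) = 0, h′(0) = -6.

f: a_k = 0, -6, 9, -18, 81/2, -486/5, 243, -4374/7, 6561/4, -4374, …
L₀ from L_f via x↦r, Dx↦r'^{-1}Dx.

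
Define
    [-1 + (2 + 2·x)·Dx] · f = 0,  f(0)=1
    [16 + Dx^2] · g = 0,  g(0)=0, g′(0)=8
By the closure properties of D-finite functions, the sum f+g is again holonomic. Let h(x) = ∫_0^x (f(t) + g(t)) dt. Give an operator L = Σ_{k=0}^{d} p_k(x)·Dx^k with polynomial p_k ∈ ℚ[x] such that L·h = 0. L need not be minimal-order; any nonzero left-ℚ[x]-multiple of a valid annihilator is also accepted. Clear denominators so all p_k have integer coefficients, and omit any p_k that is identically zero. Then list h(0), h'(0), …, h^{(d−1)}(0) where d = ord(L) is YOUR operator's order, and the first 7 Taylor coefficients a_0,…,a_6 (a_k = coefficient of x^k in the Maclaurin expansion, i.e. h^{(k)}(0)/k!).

L = (-1072 - 2048·x - 1024·x^2)·Dx + (2016 + 6112·x + 6144·x^2 + 2048·x^3)·Dx^2 + (-67 - 128·x - 64·x^2)·Dx^3 + (126 + 382·x + 384·x^2 + 128·x^3)·Dx^4  (order 4).
h: a_k = 0, 1, 17/4, -1/24, -1021/192, -1/128, 65641/23040, …
ICs: h(0) = 0, h′(0) = 1, h′′(0) = 17/2, h′′′(0) = -1/4.

f: a_k = 1, 1/2, -1/8, 1/16, -5/128, 7/256, -21/1024, …
g: a_k = 0, 8, 0, -64/3, 0, 256/15, 0, …
h₀=f+g: left-lcm gives L₀, ord ≤ 3.
h=∫h₀ ⇒ L = L₀·Dx.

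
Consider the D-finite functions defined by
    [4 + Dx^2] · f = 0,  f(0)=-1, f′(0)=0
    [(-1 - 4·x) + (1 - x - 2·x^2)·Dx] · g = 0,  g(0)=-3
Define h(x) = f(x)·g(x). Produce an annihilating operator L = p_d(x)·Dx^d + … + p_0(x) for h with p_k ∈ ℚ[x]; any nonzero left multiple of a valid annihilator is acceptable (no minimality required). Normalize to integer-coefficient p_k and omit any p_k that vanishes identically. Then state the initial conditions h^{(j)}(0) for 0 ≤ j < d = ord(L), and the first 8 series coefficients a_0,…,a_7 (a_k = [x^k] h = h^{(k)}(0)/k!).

L = (4·x + 8·x^2) + (2 + 8·x)·Dx + (-1 + x + 2·x^2)·Dx^2  (order 2).
h: a_k = 3, 3, 3, 9, 17, 35, 1031/15, 2081/15, …
ICs: h(0) = 3, h′(0) = 3.

f: a_k = -1, 0, 2, 0, -2/3, 0, 4/45, 0, …
g: a_k = -3, -3, -9, -15, -33, -63, -129, -255, …
h₀=f·g: eliminate ⇒ L₀, order ≤ 2·1.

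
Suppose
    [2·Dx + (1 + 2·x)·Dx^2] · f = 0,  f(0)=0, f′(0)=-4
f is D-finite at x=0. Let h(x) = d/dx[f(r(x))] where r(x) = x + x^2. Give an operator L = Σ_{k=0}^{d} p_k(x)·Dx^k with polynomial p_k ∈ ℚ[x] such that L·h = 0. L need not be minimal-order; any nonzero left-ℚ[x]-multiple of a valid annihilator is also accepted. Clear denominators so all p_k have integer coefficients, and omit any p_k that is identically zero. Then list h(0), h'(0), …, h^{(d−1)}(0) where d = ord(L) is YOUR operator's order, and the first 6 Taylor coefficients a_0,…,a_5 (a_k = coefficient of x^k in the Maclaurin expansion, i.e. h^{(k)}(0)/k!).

L = (4·x + 4·x^2) + (1 + 4·x + 6·x^2 + 4·x^3)·Dx  (order 1).
h: a_k = -4, 0, 8, -16, 16, 0, …
ICs: h(0) = -4.

f: a_k = 0, -4, 4, -16/3, 8, -64/5, …
h₀=f(r): pull back L_f along r ⇒ L₀.
Differentiate: ansatz ord ≤ ord L₀ ⇒ L.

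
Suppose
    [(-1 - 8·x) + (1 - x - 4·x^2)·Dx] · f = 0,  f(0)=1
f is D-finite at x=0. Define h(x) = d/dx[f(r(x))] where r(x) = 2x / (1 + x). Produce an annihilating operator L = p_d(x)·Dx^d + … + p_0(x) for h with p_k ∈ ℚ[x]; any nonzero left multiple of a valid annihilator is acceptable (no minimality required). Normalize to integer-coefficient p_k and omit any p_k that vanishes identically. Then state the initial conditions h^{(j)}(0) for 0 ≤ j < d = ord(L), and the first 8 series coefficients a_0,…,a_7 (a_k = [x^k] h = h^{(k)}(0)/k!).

L = (18 + 102·x + 918·x^2 + 578·x^3) + (-1 - 18·x + 306·x^3 + 289·x^4)·Dx  (order 1).
h: a_k = 2, 36, 102, 1224, 2890, 31212, 68782, 707472, …
ICs: h(0) = 2.

f: a_k = 1, 1, 5, 9, 29, 65, 181, 441, …
f∘r: x↦r, Dx↦Dx/r' in L_f ⇒ L₀.
Derive L from L₀ (diff closure).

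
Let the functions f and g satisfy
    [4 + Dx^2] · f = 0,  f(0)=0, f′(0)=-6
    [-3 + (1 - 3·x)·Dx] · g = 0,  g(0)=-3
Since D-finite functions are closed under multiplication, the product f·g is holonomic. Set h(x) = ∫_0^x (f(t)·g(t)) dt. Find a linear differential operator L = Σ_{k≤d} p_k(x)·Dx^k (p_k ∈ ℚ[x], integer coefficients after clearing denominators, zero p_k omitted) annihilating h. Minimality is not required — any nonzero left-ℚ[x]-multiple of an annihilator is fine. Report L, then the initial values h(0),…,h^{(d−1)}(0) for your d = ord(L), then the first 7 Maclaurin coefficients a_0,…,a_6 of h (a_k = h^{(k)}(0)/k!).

L = (-4 + 12·x)·Dx + 6·Dx^2 + (-1 + 3·x)·Dx^3  (order 3).
h: a_k = 0, 0, 9, 18, 75/2, 90, 1127/5, …
ICs: h(0) = 0, h′(0) = 0, h′′(0) = 18.

f: a_k = 0, -6, 0, 4, 0, -4/5, 0, …
g: a_k = -3, -9, -27, -81, -243, -729, -2187, …
L₀ := L_f ⊗_s L_g (sym. prod.), ord ≤ 2.
∫: right-multiply L₀ by Dx.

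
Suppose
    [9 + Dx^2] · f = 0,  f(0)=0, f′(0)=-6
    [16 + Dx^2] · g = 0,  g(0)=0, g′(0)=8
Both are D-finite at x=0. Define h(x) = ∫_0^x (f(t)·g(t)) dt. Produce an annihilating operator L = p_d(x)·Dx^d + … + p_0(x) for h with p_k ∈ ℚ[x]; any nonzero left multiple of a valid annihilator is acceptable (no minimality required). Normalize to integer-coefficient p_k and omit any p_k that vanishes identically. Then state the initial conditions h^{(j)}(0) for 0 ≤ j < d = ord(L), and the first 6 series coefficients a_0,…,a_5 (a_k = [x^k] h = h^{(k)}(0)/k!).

L = 49·Dx + 50·Dx^3 + Dx^5  (order 5).
h: a_k = 0, 0, 0, -16, 0, 40, …
ICs: h(0) = 0, h′(0) = 0, h′′(0) = 0, h′′′(0) = -96, h′′′′(0) = 0.

f: a_k = 0, -6, 0, 9, 0, -81/20, …
g: a_k = 0, 8, 0, -64/3, 0, 256/15, …
Product ⇒ symmetric product L₀, ord ≤ 4.
h=∫h₀ ⇒ L = L₀·Dx.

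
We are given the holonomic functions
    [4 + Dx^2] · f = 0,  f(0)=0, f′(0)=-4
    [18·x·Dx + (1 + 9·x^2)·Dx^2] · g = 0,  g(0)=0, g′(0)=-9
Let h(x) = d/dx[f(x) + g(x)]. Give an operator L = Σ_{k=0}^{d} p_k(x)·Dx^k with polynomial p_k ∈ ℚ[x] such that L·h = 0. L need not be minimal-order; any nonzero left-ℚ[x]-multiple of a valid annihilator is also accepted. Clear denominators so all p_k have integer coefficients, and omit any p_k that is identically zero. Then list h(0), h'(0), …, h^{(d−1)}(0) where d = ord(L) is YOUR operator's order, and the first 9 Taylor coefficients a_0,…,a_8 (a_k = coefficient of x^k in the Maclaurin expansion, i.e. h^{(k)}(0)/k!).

f: a_k = 0, -4, 0, 8/3, 0, -8/15, 0, 16/315, 0, …
g: a_k = 0, -9, 0, 27, 0, -729/5, 0, 6561/7, 0, …
Weyl lclm of L_f,L_g ⇒ L₀ (ord ≤ 4).
h=h₀': d/dx-closure on L₀ ⇒ L.
L = (-3744·x + 37584·x^3 + 11664·x^5) + (-28 + 864·x^2 + 10692·x^4 + 5832·x^6)·Dx + (-936·x + 9396·x^3 + 2916·x^5)·Dx^2 + (-7 + 216·x^2 + 2673·x^4 + 1458·x^6)·Dx^3  (order 3).
h: a_k = -13, 0, 89, 0, -2195/3, 0, 295261/45, 0, -18600443/315, …
ICs: h(0) = -13, h′(0) = 0, h′′(0) = 178.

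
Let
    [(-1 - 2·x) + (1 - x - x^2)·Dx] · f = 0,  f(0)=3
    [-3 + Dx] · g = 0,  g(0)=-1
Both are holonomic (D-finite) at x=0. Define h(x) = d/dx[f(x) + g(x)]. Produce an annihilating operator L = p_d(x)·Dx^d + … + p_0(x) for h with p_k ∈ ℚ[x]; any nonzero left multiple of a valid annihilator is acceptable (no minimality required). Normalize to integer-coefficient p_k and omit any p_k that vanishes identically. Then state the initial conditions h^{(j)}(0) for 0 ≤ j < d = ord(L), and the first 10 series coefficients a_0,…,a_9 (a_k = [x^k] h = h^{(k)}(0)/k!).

L = (18 + 126·x + 144·x^2 + 180·x^3 + 54·x^4) + (-9 - 48·x - 81·x^2 - 24·x^3 + 45·x^4 + 18·x^5)·Dx + (1 + 2·x + 11·x^2 - 12·x^3 - 21·x^4 - 6·x^5)·Dx^2  (order 2).
h: a_k = 0, 3, 27/2, 93/2, 879/8, 9117/40, 35037/80, 456231/560, 6650613/4480, 11960871/4480, …
ICs: h(0) = 0, h′(0) = 3.

f: a_k = 3, 3, 6, 9, 15, 24, 39, 63, 102, 165, …
g: a_k = -1, -3, -9/2, -9/2, -27/8, -81/40, -81/80, -243/560, -729/4480, -243/4480, …
L₀ := lclm(L_f,L_g); ord L₀ ≤ 1+1.
h=h₀': d/dx-closure on L₀ ⇒ L.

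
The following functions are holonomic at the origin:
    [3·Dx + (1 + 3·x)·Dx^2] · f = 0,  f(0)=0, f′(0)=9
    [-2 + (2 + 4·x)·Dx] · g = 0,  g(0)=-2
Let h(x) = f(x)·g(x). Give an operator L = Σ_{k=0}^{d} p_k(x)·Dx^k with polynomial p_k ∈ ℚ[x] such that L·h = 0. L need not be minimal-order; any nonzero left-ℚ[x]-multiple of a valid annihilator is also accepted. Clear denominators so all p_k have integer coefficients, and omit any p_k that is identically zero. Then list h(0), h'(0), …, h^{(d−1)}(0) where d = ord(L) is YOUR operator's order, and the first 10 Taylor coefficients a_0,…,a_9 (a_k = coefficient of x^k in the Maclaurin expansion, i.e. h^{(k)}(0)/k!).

L = 3·x + (1 + 2·x)·Dx + (1 + 7·x + 16·x^2 + 12·x^3)·Dx^2  (order 2).
h: a_k = 0, -18, 9, -18, 45, -2367/20, 12681/40, -120123/140, 163809/70, -2877957/448, …
ICs: h(0) = 0, h′(0) = -18.

f: a_k = 0, 9, -27/2, 27, -243/4, 729/5, -729/2, 6561/7, -19683/8, 6561, …
g: a_k = -2, -2, 1, -1, 5/4, -7/4, 21/8, -33/8, 429/64, -715/64, …
h₀=f·g: eliminate ⇒ L₀, order ≤ 2·1.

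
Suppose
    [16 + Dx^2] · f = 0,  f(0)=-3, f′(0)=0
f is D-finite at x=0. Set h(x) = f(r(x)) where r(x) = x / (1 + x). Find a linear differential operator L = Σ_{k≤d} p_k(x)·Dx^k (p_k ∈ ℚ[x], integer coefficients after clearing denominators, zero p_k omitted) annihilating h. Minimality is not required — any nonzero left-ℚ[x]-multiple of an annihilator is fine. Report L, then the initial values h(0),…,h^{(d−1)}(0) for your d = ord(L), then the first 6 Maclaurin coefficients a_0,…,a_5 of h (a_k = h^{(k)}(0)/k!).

f: a_k = -3, 0, 24, 0, -32, 0, …
h₀=f(r): pull back L_f along r ⇒ L₀.
L = 16 + (2 + 6·x + 6·x^2 + 2·x^3)·Dx + (1 + 4·x + 6·x^2 + 4·x^3 + x^4)·Dx^2  (order 2).
h: a_k = -3, 0, 24, -48, 40, 32, …
ICs: h(0) = -3, h′(0) = 0.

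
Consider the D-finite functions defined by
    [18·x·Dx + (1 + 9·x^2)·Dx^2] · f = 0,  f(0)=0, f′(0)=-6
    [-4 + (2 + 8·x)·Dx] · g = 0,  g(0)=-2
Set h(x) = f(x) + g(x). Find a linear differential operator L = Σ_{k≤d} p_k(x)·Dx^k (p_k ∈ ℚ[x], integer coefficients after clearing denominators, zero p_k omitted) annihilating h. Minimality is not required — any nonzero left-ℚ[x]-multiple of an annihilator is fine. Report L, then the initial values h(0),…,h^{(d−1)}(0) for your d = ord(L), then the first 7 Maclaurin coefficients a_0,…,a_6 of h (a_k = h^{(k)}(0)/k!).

L = (-36 - 360·x + 972·x^2 + 1944·x^3)·Dx + (-30 - 144·x - 18·x^2 + 3888·x^3 + 6804·x^4)·Dx^2 + (-2 + 10·x + 108·x^2 + 306·x^3 + 1134·x^4 + 1944·x^5)·Dx^3  (order 3).
h: a_k = -2, -10, 4, 10, 20, -766/5, 168, …
ICs: h(0) = -2, h′(0) = -10, h′′(0) = 8.

f: a_k = 0, -6, 0, 18, 0, -486/5, 0, …
g: a_k = -2, -4, 4, -8, 20, -56, 168, …
h₀=f+g: left-lcm gives L₀, ord ≤ 3.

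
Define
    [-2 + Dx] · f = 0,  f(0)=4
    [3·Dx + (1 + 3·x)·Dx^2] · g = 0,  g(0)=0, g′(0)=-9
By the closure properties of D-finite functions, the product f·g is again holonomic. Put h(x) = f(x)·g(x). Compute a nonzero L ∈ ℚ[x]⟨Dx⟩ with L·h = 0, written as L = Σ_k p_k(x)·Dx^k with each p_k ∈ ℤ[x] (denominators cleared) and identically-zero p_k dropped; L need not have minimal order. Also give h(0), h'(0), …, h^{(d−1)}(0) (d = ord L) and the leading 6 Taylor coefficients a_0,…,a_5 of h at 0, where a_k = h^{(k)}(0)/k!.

L = (-2 + 12·x) + (-1 - 12·x)·Dx + (1 + 3·x)·Dx^2  (order 2).
h: a_k = 0, -36, -18, -72, 87, -1326/5, …
ICs: h(0) = 0, h′(0) = -36.

f: a_k = 4, 8, 8, 16/3, 8/3, 16/15, …
g: a_k = 0, -9, 27/2, -27, 243/4, -729/5, …
h₀=f·g: eliminate ⇒ L₀, order ≤ 1·2.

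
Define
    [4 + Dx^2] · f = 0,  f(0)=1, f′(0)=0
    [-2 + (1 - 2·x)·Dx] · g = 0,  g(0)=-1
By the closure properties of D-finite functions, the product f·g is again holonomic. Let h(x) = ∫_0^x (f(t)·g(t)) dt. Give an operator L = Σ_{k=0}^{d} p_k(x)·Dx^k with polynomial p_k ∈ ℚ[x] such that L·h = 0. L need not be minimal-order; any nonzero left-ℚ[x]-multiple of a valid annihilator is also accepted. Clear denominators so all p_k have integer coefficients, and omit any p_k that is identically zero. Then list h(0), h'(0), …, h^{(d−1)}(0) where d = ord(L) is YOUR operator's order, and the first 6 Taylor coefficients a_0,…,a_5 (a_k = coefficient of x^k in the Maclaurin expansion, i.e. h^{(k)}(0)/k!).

L = (-4 + 8·x)·Dx + 4·Dx^2 + (-1 + 2·x)·Dx^3  (order 3).
h: a_k = 0, -1, -1, -2/3, -1, -26/15, …
ICs: h(0) = 0, h′(0) = -1, h′′(0) = -2.

f: a_k = 1, 0, -2, 0, 2/3, 0, …
g: a_k = -1, -2, -4, -8, -16, -32, …
f·g: L₀ = L_f ⊗_s L_g, ord ≤ 2·1.
h=∫h₀ ⇒ L = L₀·Dx.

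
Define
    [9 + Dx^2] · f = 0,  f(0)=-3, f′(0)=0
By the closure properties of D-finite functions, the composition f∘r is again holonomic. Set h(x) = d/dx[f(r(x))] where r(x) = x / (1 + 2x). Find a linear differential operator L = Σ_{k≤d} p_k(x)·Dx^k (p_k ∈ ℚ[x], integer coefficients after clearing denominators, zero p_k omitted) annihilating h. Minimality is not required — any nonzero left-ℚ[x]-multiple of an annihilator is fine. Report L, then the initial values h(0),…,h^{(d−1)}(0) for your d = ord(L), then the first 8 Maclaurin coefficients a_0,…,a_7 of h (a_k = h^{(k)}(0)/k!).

L = (33 + 96·x + 96·x^2) + (12 + 72·x + 144·x^2 + 96·x^3)·Dx + (1 + 8·x + 24·x^2 + 32·x^3 + 16·x^4)·Dx^2  (order 2).
h: a_k = 0, 27, -162, 1215/2, -1755, 162729/40, -141183/20, 566865/112, …
ICs: h(0) = 0, h′(0) = 27.

f: a_k = -3, 0, 27/2, 0, -81/8, 0, 243/80, 0, …
f∘r: x↦r, Dx↦Dx/r' in L_f ⇒ L₀.
Differentiate: ansatz ord ≤ ord L₀ ⇒ L.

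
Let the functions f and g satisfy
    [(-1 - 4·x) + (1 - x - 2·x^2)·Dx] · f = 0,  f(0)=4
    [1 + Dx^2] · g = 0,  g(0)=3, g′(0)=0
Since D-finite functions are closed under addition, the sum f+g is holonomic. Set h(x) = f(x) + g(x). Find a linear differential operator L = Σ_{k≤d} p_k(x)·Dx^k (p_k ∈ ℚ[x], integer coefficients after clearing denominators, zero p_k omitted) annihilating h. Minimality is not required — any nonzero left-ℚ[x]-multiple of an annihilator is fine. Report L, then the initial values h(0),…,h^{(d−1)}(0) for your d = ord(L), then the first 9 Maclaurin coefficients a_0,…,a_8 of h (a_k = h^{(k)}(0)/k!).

f: a_k = 4, 4, 12, 20, 44, 84, 172, 340, 684, …
g: a_k = 3, 0, -3/2, 0, 1/8, 0, -1/240, 0, 1/13440, …
h₀=f+g: left-lcm gives L₀, ord ≤ 3.
L = (31 + 146·x + 133·x^2 + 184·x^3 + 20·x^4 + 16·x^5) + (-7 - 3·x + 3·x^2 + 37·x^3 + 42·x^4 + 12·x^5 + 8·x^6)·Dx + (31 + 146·x + 133·x^2 + 184·x^3 + 20·x^4 + 16·x^5)·Dx^2 + (-7 - 3·x + 3·x^2 + 37·x^3 + 42·x^4 + 12·x^5 + 8·x^6)·Dx^3  (order 3).
h: a_k = 7, 4, 21/2, 20, 353/8, 84, 41279/240, 340, 9192961/13440, …
ICs: h(0) = 7, h′(0) = 4, h′′(0) = 21.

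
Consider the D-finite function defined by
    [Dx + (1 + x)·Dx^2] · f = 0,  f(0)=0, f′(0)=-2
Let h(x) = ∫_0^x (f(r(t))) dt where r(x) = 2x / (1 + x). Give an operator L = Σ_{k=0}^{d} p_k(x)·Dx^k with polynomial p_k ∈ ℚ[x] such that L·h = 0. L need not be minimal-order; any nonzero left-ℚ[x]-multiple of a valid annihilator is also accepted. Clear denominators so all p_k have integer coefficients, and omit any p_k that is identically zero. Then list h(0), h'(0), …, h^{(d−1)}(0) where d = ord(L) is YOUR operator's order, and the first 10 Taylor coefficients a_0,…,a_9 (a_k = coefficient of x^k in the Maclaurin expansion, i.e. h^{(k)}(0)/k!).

L = (4 + 6·x)·Dx^2 + (1 + 4·x + 3·x^2)·Dx^3  (order 3).
h: a_k = 0, 0, -2, 8/3, -13/3, 8, -242/15, 104/3, -1093/14, 1640/9, …
ICs: h(0) = 0, h′(0) = 0, h′′(0) = -4.

f: a_k = 0, -2, 1, -2/3, 1/2, -2/5, 1/3, -2/7, 1/4, -2/9, …
L₀ from L_f via x↦r, Dx↦r'^{-1}Dx.
∫: right-multiply L₀ by Dx.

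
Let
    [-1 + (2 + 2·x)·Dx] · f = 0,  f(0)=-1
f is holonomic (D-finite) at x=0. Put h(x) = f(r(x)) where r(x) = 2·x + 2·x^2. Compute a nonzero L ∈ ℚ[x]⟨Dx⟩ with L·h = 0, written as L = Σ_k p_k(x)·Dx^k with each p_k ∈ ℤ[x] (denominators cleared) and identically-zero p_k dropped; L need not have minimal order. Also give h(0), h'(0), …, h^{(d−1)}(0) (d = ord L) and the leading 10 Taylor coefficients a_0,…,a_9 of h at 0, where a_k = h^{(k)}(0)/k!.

f: a_k = -1, -1/2, 1/8, -1/16, 5/128, -7/256, 21/1024, -33/2048, 429/32768, -715/65536, …
h₀=f(r): pull back L_f along r ⇒ L₀.
L = (-1 - 2·x) + (1 + 2·x + 2·x^2)·Dx  (order 1).
h: a_k = -1, -1, -1/2, 1/2, -3/8, 1/8, 3/16, -7/16, 61/128, -27/128, …
ICs: h(0) = -1.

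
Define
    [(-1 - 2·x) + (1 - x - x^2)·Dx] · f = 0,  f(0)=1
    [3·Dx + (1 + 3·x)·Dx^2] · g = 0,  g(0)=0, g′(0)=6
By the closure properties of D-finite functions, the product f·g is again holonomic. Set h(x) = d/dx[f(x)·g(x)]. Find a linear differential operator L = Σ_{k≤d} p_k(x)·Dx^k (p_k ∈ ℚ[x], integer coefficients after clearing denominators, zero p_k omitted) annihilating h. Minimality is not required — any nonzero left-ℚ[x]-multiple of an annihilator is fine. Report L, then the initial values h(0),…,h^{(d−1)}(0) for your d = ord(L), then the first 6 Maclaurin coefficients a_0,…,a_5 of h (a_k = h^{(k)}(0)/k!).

f: a_k = 1, 1, 2, 3, 5, 8, …
g: a_k = 0, 6, -9, 18, -81/2, 486/5, …
Sym-product of L_f,L_g gives L₀ (≤ ord 2).
Differentiate: ansatz ord ≤ ord L₀ ⇒ L.
L = (102 + 270·x + 324·x^2) + (-3 + 93·x + 324·x^2 + 252·x^3)·Dx + (-5 - 22·x - 4·x^2 + 63·x^3 + 36·x^4)·Dx^2  (order 2).
h: a_k = 6, -6, 63, -90, 957/2, -5094/5, …
ICs: h(0) = 6, h′(0) = -6.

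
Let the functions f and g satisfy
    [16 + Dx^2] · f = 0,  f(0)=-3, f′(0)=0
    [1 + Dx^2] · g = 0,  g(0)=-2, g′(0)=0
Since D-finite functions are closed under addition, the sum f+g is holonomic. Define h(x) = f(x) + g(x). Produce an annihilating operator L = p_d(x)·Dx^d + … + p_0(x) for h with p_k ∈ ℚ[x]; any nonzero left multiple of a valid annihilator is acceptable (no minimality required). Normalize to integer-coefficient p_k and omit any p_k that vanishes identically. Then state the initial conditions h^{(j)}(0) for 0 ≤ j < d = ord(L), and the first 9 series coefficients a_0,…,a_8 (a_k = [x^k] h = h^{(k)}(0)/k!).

f: a_k = -3, 0, 24, 0, -32, 0, 256/15, 0, -512/105, …
g: a_k = -2, 0, 1, 0, -1/12, 0, 1/360, 0, -1/20160, …
Sum ⇒ L₀ = lclm(L_f,L_g) in ℚ(x)⟨Dx⟩.
L = 16 + 17·Dx^2 + Dx^4  (order 4).
h: a_k = -5, 0, 25, 0, -385/12, 0, 1229/72, 0, -19661/4032, …
ICs: h(0) = -5, h′(0) = 0, h′′(0) = 50, h′′′(0) = 0.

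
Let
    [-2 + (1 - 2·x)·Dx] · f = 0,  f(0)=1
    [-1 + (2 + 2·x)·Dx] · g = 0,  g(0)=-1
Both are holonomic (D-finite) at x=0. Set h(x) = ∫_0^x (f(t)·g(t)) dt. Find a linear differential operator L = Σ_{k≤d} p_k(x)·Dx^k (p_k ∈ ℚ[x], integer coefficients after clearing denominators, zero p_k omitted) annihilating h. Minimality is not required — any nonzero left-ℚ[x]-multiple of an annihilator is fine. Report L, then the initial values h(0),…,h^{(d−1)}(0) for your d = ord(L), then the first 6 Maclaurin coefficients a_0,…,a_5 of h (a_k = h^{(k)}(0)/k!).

f: a_k = 1, 2, 4, 8, 16, 32, …
g: a_k = -1, -1/2, 1/8, -1/16, 5/128, -7/256, …
L₀ := L_f ⊗_s L_g (sym. prod.), ord ≤ 1.
h=∫h₀ ⇒ L = L₀·Dx.
L = (5 + 2·x)·Dx + (-2 + 2·x + 4·x^2)·Dx^2  (order 2).
h: a_k = 0, -1, -5/4, -13/8, -157/64, -2507/640, …
ICs: h(0) = 0, h′(0) = -1.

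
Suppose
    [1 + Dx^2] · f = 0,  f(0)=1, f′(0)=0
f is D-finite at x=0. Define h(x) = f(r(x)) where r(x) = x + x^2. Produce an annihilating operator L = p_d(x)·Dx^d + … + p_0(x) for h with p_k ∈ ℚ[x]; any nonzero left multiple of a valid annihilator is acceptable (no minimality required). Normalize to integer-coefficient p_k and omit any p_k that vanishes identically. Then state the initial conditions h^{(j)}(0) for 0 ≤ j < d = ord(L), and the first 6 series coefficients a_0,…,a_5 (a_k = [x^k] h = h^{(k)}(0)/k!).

L = (1 + 6·x + 12·x^2 + 8·x^3) - 2·Dx + (1 + 2·x)·Dx^2  (order 2).
h: a_k = 1, 0, -1/2, -1, -11/24, 1/6, …
ICs: h(0) = 1, h′(0) = 0.

f: a_k = 1, 0, -1/2, 0, 1/24, 0, …
Change of var in L_f (x↦r) gives L₀.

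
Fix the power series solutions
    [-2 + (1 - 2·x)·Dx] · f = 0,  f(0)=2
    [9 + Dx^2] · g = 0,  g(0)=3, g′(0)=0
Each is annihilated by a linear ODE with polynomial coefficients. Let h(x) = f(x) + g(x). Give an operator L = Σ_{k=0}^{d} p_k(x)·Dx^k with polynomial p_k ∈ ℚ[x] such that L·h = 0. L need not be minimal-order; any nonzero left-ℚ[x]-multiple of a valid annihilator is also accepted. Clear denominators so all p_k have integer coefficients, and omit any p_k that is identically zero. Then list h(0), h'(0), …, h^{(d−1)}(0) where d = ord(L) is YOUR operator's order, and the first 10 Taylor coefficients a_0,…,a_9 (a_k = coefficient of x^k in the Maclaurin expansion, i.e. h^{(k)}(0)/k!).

f: a_k = 2, 4, 8, 16, 32, 64, 128, 256, 512, 1024, …
g: a_k = 3, 0, -27/2, 0, 81/8, 0, -243/80, 0, 2187/4480, 0, …
Sum ⇒ L₀ = lclm(L_f,L_g) in ℚ(x)⟨Dx⟩.
L = (594 - 648·x + 648·x^2) + (-153 + 630·x - 972·x^2 + 648·x^3)·Dx + (66 - 72·x + 72·x^2)·Dx^2 + (-17 + 70·x - 108·x^2 + 72·x^3)·Dx^3  (order 3).
h: a_k = 5, 4, -11/2, 16, 337/8, 64, 9997/80, 256, 2295947/4480, 1024, …
ICs: h(0) = 5, h′(0) = 4, h′′(0) = -11.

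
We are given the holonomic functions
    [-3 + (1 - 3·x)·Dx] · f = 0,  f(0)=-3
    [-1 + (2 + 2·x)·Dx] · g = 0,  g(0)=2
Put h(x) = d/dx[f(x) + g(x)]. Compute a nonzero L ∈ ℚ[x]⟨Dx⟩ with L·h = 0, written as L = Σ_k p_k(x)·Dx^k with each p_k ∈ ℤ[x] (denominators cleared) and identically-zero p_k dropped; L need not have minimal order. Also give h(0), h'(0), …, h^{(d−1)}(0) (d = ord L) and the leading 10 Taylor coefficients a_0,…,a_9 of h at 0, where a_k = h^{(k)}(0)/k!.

L = (-126 - 54·x) + (-213 - 450·x - 189·x^2)·Dx + (26 - 34·x - 114·x^2 - 54·x^3)·Dx^2  (order 2).
h: a_k = -8, -109/2, -1941/8, -15557/16, -466525/128, -3359295/256, -47029017/1024, -322486701/2048, -17414252253/32768, -116095070075/65536, …
ICs: h(0) = -8, h′(0) = -109/2.

f: a_k = -3, -9, -27, -81, -243, -729, -2187, -6561, -19683, -59049, …
g: a_k = 2, 1, -1/4, 1/8, -5/64, 7/128, -21/512, 33/1024, -429/16384, 715/32768, …
f+g: L₀ = lclm(L_f,L_g), ord ≤ 1+1.
Differentiate: ansatz ord ≤ ord L₀ ⇒ L.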